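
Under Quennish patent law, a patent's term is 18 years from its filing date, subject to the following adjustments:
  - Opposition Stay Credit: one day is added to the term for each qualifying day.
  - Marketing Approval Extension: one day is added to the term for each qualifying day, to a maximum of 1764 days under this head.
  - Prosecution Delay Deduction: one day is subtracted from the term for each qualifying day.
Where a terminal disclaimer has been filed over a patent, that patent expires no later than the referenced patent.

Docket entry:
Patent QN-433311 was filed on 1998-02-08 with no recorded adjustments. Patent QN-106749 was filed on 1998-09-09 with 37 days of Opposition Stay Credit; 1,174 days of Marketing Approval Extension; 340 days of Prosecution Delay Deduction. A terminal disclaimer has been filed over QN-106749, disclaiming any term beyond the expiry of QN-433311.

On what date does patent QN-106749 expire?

2016-02-08

Natural term of QN-106749:
  Base: filing + 18 years → 9 September 2016.
  Opposition Stay Credit: +37 days → 16 October 2016.
  Marketing Approval Extension: 1174 days (within the 1764-day cap) → +1174 days → 3 January 2020.
  Prosecution Delay Deduction: −340 days → 28 January 2019.
Expiry of referenced patent QN-433311:
  Base: filing + 18 years → 8 February 2016.
Terminal disclaimer: QN-106749 expires on the earlier of 28 January 2019 and 8 February 2016.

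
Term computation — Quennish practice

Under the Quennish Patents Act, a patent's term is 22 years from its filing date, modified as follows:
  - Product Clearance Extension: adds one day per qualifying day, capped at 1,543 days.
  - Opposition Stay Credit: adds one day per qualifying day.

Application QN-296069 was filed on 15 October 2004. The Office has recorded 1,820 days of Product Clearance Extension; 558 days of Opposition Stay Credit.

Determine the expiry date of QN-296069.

2032-07-16

Base term: filing date + 22 years → 15 October 2026.
Product Clearance Extension: 1820 days claimed exceeds the 1543-day cap, so +1543 days → 5 January 2031.
Opposition Stay Credit: +558 days → 16 July 2032.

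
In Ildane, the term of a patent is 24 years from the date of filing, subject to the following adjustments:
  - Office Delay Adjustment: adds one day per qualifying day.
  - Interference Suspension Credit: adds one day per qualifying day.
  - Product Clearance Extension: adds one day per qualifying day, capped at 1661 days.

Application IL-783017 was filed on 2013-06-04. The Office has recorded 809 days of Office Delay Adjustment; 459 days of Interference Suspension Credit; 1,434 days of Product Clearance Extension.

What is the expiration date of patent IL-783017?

Base term: filing date + 24 years → 4 June 2037.
Office Delay Adjustment: +809 days → 22 August 2039.
Interference Suspension Credit: +459 days → 23 November 2040.
Product Clearance Extension: 1434 days (within the 1661-day cap) → +1434 days → 27 October 2044.

October 27, 2044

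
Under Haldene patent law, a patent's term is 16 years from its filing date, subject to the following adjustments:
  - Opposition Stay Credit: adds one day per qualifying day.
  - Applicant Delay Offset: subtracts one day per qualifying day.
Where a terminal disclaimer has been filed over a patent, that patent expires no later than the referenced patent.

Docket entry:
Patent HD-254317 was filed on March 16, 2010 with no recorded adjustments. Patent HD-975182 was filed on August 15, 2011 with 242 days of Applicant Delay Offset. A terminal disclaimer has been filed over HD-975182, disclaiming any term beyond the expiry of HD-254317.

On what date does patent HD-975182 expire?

2026-03-16

Natural term of HD-975182:
  Base: filing + 16 years → 15 August 2027.
  Applicant Delay Offset: −242 days → 16 December 2026.
Expiry of referenced patent HD-254317:
  Base: filing + 16 years → 16 March 2026.
Terminal disclaimer: HD-975182 expires on the earlier of 16 December 2026 and 16 March 2026.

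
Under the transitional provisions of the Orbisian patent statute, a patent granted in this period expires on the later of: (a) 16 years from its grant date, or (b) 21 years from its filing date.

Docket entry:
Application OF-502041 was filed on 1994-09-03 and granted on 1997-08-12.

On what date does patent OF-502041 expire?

(a) grant + 16 years → 12 August 2013.
(b) filing + 21 years → 3 September 2015.
Later of the two: 3 September 2015.

September 3, 2015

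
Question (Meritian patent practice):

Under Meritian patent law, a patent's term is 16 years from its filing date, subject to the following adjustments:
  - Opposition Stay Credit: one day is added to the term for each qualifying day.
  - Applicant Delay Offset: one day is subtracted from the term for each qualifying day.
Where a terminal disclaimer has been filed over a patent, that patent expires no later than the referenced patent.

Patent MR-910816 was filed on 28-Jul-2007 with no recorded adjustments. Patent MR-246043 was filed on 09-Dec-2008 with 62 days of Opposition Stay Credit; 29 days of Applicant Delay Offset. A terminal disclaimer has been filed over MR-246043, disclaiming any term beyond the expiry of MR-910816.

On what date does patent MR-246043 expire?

2023-07-28

Natural term of MR-246043:
  Base: filing + 16 years → 9 December 2024.
  Opposition Stay Credit: +62 days → 9 February 2025.
  Applicant Delay Offset: −29 days → 11 January 2025.
Expiry of referenced patent MR-910816:
  Base: filing + 16 years → 28 July 2023.
Terminal disclaimer: MR-246043 expires on the earlier of 11 January 2025 and 28 July 2023.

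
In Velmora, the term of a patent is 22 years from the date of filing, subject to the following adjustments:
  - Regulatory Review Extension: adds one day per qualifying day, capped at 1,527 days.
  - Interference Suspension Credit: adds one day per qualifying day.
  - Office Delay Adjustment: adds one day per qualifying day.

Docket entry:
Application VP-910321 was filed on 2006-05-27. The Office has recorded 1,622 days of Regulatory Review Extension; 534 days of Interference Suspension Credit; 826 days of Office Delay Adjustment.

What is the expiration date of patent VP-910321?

Base term: filing date + 22 years → 27 May 2028.
Regulatory Review Extension: 1622 days claimed exceeds the 1527-day cap, so +1527 days → 1 August 2032.
Interference Suspension Credit: +534 days → 17 January 2034.
Office Delay Adjustment: +826 days → 22 April 2036.

2036-04-22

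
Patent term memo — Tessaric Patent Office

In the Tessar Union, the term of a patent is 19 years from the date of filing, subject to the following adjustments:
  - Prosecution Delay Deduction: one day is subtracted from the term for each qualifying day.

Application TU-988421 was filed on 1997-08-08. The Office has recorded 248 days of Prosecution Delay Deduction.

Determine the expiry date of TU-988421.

Base term: filing date + 19 years → 8 August 2016.
Prosecution Delay Deduction: −248 days → 4 December 2015.

2015-12-04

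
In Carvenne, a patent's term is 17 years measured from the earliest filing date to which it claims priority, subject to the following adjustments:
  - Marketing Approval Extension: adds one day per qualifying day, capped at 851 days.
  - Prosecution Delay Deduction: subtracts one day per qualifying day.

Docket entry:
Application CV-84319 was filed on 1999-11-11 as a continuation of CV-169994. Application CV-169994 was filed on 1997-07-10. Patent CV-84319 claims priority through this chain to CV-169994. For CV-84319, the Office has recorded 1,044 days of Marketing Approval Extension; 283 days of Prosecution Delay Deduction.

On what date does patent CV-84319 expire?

January 29, 2016

Earliest priority filing: 10 July 1997.
Base term: 10 July 1997 + 17 years → 10 July 2014.
Marketing Approval Extension: 1044 days claimed exceeds the 851-day cap, so +851 days → 7 November 2016.
Prosecution Delay Deduction: −283 days → 29 January 2016.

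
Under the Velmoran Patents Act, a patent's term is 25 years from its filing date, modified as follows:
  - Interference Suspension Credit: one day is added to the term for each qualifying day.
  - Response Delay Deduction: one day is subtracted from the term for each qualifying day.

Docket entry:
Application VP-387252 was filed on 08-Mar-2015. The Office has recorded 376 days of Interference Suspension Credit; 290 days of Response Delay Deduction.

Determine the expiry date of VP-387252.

Base term: filing date + 25 years → 8 March 2040.
Interference Suspension Credit: +376 days → 19 March 2041.
Response Delay Deduction: −290 days → 2 June 2040.

June 2, 2040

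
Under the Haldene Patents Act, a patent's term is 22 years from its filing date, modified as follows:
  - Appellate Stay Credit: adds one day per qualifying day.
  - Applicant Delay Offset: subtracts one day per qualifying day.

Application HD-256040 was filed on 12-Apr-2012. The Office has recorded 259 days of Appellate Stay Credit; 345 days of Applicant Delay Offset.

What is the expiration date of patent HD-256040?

Base term: filing date + 22 years → 12 April 2034.
Appellate Stay Credit: +259 days → 27 December 2034.
Applicant Delay Offset: −345 days → 16 January 2034.

2034-01-16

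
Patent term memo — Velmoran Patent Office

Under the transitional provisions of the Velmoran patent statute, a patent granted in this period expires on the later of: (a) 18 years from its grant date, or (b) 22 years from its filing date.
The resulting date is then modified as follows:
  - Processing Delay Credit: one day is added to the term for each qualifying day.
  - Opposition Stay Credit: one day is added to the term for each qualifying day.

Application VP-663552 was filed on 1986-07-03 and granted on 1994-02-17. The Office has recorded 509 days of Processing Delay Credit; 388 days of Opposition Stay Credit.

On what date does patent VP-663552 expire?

(a) grant + 18 years → 17 February 2012.
(b) filing + 22 years → 3 July 2008.
Later of the two: 17 February 2012.
Processing Delay Credit: +509 days → 10 July 2013.
Opposition Stay Credit: +388 days → 2 August 2014.

2014-08-02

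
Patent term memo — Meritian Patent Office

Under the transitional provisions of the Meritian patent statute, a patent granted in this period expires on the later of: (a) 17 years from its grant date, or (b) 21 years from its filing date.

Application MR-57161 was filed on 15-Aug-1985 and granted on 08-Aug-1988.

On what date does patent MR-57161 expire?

2006-08-15

(a) grant + 17 years → 8 August 2005.
(b) filing + 21 years → 15 August 2006.
Later of the two: 15 August 2006.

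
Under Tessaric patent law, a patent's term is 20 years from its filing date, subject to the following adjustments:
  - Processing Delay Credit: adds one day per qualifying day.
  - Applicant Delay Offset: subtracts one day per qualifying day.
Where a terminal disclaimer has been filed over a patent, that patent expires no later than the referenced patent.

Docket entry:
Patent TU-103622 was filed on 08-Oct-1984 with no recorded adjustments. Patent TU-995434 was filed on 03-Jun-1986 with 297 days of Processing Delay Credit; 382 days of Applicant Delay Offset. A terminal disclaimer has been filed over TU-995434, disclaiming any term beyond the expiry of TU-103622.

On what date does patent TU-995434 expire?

October 8, 2004

Natural term of TU-995434:
  Base: filing + 20 years → 3 June 2006.
  Processing Delay Credit: +297 days → 27 March 2007.
  Applicant Delay Offset: −382 days → 10 March 2006.
Expiry of referenced patent TU-103622:
  Base: filing + 20 years → 8 October 2004.
Terminal disclaimer: TU-995434 expires on the earlier of 10 March 2006 and 8 October 2004.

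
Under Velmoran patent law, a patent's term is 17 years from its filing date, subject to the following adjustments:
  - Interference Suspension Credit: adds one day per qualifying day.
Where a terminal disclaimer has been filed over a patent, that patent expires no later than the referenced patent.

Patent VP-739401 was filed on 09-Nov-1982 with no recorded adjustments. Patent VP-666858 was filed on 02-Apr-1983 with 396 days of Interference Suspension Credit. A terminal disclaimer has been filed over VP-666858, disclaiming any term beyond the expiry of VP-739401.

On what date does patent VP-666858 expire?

November 9, 1999

Natural term of VP-666858:
  Base: filing + 17 years → 2 April 2000.
  Interference Suspension Credit: +396 days → 3 May 2001.
Expiry of referenced patent VP-739401:
  Base: filing + 17 years → 9 November 1999.
Terminal disclaimer: VP-666858 expires on the earlier of 3 May 2001 and 9 November 1999.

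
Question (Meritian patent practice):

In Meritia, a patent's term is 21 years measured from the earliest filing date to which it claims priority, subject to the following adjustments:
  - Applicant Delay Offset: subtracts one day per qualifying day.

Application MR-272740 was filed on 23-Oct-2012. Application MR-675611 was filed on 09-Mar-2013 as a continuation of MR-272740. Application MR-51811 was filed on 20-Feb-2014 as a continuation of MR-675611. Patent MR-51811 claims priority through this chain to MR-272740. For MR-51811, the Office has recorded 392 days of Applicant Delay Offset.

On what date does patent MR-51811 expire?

September 26, 2032

Earliest priority filing: 23 October 2012.
Base term: 23 October 2012 + 21 years → 23 October 2033.
Applicant Delay Offset: −392 days → 26 September 2032.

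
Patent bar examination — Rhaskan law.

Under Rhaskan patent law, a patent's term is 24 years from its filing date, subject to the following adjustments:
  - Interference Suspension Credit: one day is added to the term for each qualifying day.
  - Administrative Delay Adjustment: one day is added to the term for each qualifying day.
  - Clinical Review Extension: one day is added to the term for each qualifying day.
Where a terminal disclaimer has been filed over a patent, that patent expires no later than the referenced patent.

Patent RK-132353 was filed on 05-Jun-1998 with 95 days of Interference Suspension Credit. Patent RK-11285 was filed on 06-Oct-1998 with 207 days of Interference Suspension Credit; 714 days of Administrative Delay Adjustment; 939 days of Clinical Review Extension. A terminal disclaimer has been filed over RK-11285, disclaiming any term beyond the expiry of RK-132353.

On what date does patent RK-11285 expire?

2022-09-08

Natural term of RK-11285:
  Base: filing + 24 years → 6 October 2022.
  Interference Suspension Credit: +207 days → 1 May 2023.
  Administrative Delay Adjustment: +714 days → 14 April 2025.
  Clinical Review Extension: +939 days → 9 November 2027.
Expiry of referenced patent RK-132353:
  Base: filing + 24 years → 5 June 2022.
  Interference Suspension Credit: +95 days → 8 September 2022.
Terminal disclaimer: RK-11285 expires on the earlier of 9 November 2027 and 8 September 2022.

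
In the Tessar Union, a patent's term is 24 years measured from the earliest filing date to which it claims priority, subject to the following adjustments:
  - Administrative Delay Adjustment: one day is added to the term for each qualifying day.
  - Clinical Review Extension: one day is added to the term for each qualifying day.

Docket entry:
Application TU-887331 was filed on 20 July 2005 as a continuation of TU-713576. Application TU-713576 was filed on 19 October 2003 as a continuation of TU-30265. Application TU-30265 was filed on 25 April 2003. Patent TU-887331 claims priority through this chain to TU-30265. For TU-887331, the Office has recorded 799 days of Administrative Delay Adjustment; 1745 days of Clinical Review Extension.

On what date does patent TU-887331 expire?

April 12, 2034

Earliest priority filing: 25 April 2003.
Base term: 25 April 2003 + 24 years → 25 April 2027.
Administrative Delay Adjustment: +799 days → 2 July 2029.
Clinical Review Extension: +1745 days → 12 April 2034.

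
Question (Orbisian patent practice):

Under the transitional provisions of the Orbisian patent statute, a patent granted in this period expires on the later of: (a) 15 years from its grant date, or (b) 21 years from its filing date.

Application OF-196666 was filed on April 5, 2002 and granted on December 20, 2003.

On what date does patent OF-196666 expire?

April 5, 2023

(a) grant + 15 years → 20 December 2018.
(b) filing + 21 years → 5 April 2023.
Later of the two: 5 April 2023.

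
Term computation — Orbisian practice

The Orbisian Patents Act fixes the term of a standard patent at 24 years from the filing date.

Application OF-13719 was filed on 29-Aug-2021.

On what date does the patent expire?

Filing date + 24 years → 29 August 2045.

2045-08-29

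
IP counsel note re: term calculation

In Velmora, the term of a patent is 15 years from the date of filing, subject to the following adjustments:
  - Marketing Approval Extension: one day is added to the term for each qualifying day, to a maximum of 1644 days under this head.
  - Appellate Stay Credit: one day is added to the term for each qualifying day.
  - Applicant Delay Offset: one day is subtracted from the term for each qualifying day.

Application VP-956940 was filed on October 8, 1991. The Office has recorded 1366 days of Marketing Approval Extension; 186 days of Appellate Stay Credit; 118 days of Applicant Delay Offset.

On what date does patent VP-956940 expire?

Base term: filing date + 15 years → 8 October 2006.
Marketing Approval Extension: 1366 days (within the 1644-day cap) → +1366 days → 5 July 2010.
Appellate Stay Credit: +186 days → 7 January 2011.
Applicant Delay Offset: −118 days → 11 September 2010.

2010-09-11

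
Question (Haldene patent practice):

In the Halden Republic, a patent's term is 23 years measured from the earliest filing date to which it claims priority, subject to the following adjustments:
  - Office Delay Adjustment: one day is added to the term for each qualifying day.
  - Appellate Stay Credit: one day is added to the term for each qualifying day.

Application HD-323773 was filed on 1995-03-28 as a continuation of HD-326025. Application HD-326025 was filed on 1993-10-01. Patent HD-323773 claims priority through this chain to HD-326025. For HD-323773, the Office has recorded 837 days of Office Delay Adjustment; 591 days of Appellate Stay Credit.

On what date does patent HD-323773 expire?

August 29, 2020

Earliest priority filing: 1 October 1993.
Base term: 1 October 1993 + 23 years → 1 October 2016.
Office Delay Adjustment: +837 days → 16 January 2019.
Appellate Stay Credit: +591 days → 29 August 2020.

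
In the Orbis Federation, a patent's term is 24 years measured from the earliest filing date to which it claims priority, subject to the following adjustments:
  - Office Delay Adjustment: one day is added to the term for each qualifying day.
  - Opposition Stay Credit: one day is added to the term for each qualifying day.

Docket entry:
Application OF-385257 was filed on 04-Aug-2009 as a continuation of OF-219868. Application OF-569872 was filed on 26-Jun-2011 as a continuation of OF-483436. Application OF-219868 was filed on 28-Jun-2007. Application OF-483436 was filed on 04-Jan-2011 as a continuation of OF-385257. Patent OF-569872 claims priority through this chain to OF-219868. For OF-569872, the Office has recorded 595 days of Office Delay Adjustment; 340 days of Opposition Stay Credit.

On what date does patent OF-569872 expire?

January 18, 2034

Earliest priority filing: 28 June 2007.
Base term: 28 June 2007 + 24 years → 28 June 2031.
Office Delay Adjustment: +595 days → 12 February 2033.
Opposition Stay Credit: +340 days → 18 January 2034.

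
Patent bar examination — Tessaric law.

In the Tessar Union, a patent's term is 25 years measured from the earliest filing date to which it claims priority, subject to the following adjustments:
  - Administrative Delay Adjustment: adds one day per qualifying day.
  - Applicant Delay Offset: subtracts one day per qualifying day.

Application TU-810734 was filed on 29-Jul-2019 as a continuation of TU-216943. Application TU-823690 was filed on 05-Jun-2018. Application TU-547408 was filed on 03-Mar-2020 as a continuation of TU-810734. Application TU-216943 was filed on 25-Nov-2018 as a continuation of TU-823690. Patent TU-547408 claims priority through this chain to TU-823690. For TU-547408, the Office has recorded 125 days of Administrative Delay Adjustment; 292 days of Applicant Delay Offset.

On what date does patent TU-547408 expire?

2042-12-20

Earliest priority filing: 5 June 2018.
Base term: 5 June 2018 + 25 years → 5 June 2043.
Administrative Delay Adjustment: +125 days → 8 October 2043.
Applicant Delay Offset: −292 days → 20 December 2042.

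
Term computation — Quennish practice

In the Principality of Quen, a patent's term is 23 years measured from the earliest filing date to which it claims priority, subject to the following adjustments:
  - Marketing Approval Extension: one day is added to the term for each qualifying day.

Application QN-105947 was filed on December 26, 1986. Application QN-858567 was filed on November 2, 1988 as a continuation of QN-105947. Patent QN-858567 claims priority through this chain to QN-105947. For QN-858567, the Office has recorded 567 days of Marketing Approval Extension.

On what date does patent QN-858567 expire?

2011-07-16

Earliest priority filing: 26 December 1986.
Base term: 26 December 1986 + 23 years → 26 December 2009.
Marketing Approval Extension: +567 days → 16 July 2011.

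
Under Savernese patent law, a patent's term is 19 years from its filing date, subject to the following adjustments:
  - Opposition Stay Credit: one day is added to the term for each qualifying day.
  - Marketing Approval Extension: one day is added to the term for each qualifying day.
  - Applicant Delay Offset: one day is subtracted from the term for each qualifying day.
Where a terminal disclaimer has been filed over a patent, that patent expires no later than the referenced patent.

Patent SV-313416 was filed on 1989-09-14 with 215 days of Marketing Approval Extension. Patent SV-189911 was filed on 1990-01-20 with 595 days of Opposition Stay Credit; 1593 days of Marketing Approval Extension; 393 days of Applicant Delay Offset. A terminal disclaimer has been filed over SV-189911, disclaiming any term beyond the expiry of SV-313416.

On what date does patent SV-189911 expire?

2009-04-17

Natural term of SV-189911:
  Base: filing + 19 years → 20 January 2009.
  Opposition Stay Credit: +595 days → 7 September 2010.
  Marketing Approval Extension: +1593 days → 17 January 2015.
  Applicant Delay Offset: −393 days → 20 December 2013.
Expiry of referenced patent SV-313416:
  Base: filing + 19 years → 14 September 2008.
  Marketing Approval Extension: +215 days → 17 April 2009.
Terminal disclaimer: SV-189911 expires on the earlier of 20 December 2013 and 17 April 2009.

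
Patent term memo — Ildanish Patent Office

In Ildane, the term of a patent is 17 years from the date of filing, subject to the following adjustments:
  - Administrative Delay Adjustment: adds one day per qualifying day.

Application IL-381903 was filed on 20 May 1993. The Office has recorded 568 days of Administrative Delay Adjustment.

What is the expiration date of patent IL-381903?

Base term: filing date + 17 years → 20 May 2010.
Administrative Delay Adjustment: +568 days → 9 December 2011.

2011-12-09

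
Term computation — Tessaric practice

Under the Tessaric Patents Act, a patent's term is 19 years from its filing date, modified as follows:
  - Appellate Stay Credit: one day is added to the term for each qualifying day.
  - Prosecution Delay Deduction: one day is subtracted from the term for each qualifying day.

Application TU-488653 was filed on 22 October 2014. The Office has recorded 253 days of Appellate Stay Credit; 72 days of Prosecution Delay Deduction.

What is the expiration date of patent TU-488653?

April 21, 2034

Base term: filing date + 19 years → 22 October 2033.
Appellate Stay Credit: +253 days → 2 July 2034.
Prosecution Delay Deduction: −72 days → 21 April 2034.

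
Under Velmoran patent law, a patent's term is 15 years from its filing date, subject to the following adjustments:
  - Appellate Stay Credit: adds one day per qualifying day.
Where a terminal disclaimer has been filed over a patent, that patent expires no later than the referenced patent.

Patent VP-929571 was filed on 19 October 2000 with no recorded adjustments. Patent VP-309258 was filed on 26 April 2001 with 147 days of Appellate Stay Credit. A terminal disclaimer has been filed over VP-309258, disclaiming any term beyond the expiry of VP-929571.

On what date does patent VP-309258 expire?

2015-10-19

Natural term of VP-309258:
  Base: filing + 15 years → 26 April 2016.
  Appellate Stay Credit: +147 days → 20 September 2016.
Expiry of referenced patent VP-929571:
  Base: filing + 15 years → 19 October 2015.
Terminal disclaimer: VP-309258 expires on the earlier of 20 September 2016 and 19 October 2015.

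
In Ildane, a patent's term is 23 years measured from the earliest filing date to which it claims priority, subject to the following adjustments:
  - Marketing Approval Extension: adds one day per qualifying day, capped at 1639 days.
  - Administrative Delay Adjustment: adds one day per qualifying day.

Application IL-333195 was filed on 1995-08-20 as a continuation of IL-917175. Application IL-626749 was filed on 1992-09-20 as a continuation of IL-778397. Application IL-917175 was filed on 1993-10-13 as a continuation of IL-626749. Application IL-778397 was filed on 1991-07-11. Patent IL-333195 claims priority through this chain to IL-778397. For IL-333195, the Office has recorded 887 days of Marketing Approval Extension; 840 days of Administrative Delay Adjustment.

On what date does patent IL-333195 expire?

April 3, 2019

Earliest priority filing: 11 July 1991.
Base term: 11 July 1991 + 23 years → 11 July 2014.
Marketing Approval Extension: 887 days (within the 1639-day cap) → +887 days → 14 December 2016.
Administrative Delay Adjustment: +840 days → 3 April 2019.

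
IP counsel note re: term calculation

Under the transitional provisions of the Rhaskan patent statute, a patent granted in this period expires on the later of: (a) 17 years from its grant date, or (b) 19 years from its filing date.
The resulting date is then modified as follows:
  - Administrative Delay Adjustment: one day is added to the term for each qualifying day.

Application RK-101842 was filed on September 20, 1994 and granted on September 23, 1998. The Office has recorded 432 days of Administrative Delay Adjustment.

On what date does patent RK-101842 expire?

(a) grant + 17 years → 23 September 2015.
(b) filing + 19 years → 20 September 2013.
Later of the two: 23 September 2015.
Administrative Delay Adjustment: +432 days → 28 November 2016.

2016-11-28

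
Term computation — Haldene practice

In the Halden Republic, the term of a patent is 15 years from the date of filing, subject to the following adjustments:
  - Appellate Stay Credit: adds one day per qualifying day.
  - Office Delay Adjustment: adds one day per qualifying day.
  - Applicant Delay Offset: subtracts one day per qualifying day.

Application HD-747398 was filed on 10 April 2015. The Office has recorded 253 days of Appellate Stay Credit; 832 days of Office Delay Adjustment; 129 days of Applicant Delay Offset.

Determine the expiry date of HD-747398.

2032-11-21

Base term: filing date + 15 years → 10 April 2030.
Appellate Stay Credit: +253 days → 19 December 2030.
Office Delay Adjustment: +832 days → 30 March 2033.
Applicant Delay Offset: −129 days → 21 November 2032.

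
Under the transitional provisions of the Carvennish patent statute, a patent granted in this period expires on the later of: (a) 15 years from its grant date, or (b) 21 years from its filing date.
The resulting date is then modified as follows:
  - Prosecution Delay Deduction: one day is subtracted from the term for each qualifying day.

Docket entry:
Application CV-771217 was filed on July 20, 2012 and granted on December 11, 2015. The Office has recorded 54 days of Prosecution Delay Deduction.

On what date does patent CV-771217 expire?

2033-05-27

(a) grant + 15 years → 11 December 2030.
(b) filing + 21 years → 20 July 2033.
Later of the two: 20 July 2033.
Prosecution Delay Deduction: −54 days → 27 May 2033.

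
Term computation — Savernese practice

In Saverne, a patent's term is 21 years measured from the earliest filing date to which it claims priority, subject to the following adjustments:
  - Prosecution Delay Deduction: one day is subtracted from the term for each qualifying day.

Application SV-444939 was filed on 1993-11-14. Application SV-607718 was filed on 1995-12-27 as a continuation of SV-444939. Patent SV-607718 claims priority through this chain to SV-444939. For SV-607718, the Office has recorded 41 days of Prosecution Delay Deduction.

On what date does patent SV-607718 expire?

2014-10-04

Earliest priority filing: 14 November 1993.
Base term: 14 November 1993 + 21 years → 14 November 2014.
Prosecution Delay Deduction: −41 days → 4 October 2014.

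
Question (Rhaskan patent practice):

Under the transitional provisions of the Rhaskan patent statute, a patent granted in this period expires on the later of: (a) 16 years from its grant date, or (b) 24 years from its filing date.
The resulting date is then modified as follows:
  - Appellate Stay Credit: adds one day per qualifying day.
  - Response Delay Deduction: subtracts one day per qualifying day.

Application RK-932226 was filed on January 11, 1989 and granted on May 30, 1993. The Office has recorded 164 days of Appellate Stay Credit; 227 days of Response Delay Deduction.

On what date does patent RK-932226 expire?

(a) grant + 16 years → 30 May 2009.
(b) filing + 24 years → 11 January 2013.
Later of the two: 11 January 2013.
Appellate Stay Credit: +164 days → 24 June 2013.
Response Delay Deduction: −227 days → 9 November 2012.

2012-11-09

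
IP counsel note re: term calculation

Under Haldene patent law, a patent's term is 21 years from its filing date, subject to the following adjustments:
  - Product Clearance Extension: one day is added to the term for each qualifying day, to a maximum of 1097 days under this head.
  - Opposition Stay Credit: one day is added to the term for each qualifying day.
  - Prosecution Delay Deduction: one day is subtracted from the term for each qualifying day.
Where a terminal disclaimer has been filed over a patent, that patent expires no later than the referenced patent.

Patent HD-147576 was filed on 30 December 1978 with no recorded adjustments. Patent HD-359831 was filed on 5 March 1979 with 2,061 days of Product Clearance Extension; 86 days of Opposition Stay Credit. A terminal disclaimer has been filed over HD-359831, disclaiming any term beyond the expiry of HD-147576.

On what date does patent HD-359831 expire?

Natural term of HD-359831:
  Base: filing + 21 years → 5 March 2000.
  Product Clearance Extension: 2061 days claimed exceeds the 1097-day cap, so +1097 days → 7 March 2003.
  Opposition Stay Credit: +86 days → 1 June 2003.
Expiry of referenced patent HD-147576:
  Base: filing + 21 years → 30 December 1999.
Terminal disclaimer: HD-359831 expires on the earlier of 1 June 2003 and 30 December 1999.

December 30, 1999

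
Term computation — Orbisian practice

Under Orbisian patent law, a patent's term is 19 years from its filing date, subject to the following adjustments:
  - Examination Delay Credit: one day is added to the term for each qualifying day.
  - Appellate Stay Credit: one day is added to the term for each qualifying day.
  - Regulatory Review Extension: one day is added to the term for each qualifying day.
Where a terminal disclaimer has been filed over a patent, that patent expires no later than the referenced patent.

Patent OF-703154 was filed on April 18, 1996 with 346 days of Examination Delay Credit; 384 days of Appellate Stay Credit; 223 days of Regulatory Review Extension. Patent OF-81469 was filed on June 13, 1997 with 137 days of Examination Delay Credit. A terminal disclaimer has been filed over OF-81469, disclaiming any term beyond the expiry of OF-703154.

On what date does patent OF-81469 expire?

Natural term of OF-81469:
  Base: filing + 19 years → 13 June 2016.
  Examination Delay Credit: +137 days → 28 October 2016.
Expiry of referenced patent OF-703154:
  Base: filing + 19 years → 18 April 2015.
  Examination Delay Credit: +346 days → 29 March 2016.
  Appellate Stay Credit: +384 days → 17 April 2017.
  Regulatory Review Extension: +223 days → 26 November 2017.
Terminal disclaimer: OF-81469 expires on the earlier of 28 October 2016 and 26 November 2017.

2016-10-28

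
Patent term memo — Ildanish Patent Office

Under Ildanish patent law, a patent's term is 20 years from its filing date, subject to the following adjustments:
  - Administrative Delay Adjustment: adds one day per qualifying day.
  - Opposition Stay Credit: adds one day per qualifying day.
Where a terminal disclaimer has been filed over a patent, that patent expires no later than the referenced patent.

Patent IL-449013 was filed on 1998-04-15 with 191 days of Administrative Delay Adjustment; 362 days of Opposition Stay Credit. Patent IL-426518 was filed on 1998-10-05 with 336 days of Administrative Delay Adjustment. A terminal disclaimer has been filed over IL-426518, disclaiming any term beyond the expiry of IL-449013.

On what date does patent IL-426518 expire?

Natural term of IL-426518:
  Base: filing + 20 years → 5 October 2018.
  Administrative Delay Adjustment: +336 days → 6 September 2019.
Expiry of referenced patent IL-449013:
  Base: filing + 20 years → 15 April 2018.
  Administrative Delay Adjustment: +191 days → 23 October 2018.
  Opposition Stay Credit: +362 days → 20 October 2019.
Terminal disclaimer: IL-426518 expires on the earlier of 6 September 2019 and 20 October 2019.

2019-09-06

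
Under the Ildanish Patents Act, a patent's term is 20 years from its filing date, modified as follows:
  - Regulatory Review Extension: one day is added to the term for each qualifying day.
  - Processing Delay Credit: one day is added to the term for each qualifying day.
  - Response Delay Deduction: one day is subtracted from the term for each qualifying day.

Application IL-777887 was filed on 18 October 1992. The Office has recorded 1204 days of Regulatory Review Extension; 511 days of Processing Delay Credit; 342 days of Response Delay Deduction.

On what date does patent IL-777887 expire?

July 22, 2016

Base term: filing date + 20 years → 18 October 2012.
Regulatory Review Extension: +1204 days → 4 February 2016.
Processing Delay Credit: +511 days → 29 June 2017.
Response Delay Deduction: −342 days → 22 July 2016.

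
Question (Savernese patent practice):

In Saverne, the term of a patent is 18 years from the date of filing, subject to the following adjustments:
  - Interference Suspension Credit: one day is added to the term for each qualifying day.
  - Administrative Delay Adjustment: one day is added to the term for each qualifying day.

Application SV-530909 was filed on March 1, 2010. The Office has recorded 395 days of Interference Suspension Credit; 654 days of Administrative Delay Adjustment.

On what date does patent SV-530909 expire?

Base term: filing date + 18 years → 1 March 2028.
Interference Suspension Credit: +395 days → 31 March 2029.
Administrative Delay Adjustment: +654 days → 14 January 2031.

January 14, 2031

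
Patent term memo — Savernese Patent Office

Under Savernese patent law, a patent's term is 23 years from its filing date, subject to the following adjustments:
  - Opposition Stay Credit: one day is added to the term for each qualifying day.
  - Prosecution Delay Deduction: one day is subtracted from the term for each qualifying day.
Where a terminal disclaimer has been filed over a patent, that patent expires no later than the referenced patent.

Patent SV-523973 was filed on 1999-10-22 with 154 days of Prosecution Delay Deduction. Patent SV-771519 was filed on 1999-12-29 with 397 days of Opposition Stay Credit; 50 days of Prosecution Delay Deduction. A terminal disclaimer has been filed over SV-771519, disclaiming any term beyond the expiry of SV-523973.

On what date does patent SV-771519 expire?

May 21, 2022

Natural term of SV-771519:
  Base: filing + 23 years → 29 December 2022.
  Opposition Stay Credit: +397 days → 30 January 2024.
  Prosecution Delay Deduction: −50 days → 11 December 2023.
Expiry of referenced patent SV-523973:
  Base: filing + 23 years → 22 October 2022.
  Prosecution Delay Deduction: −154 days → 21 May 2022.
Terminal disclaimer: SV-771519 expires on the earlier of 11 December 2023 and 21 May 2022.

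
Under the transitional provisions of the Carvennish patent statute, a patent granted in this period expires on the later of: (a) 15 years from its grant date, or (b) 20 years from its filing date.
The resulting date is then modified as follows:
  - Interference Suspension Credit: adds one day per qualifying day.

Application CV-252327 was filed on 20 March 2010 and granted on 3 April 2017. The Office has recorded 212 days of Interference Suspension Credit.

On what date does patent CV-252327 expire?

(a) grant + 15 years → 3 April 2032.
(b) filing + 20 years → 20 March 2030.
Later of the two: 3 April 2032.
Interference Suspension Credit: +212 days → 1 November 2032.

November 1, 2032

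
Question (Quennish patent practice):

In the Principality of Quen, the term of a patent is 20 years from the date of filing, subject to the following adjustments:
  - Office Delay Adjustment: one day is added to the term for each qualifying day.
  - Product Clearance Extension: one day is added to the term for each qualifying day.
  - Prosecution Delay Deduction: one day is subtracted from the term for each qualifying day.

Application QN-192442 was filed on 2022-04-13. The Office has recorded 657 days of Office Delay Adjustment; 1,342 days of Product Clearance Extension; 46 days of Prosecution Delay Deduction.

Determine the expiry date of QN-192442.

Base term: filing date + 20 years → 13 April 2042.
Office Delay Adjustment: +657 days → 30 January 2044.
Product Clearance Extension: +1342 days → 3 October 2047.
Prosecution Delay Deduction: −46 days → 18 August 2047.

August 18, 2047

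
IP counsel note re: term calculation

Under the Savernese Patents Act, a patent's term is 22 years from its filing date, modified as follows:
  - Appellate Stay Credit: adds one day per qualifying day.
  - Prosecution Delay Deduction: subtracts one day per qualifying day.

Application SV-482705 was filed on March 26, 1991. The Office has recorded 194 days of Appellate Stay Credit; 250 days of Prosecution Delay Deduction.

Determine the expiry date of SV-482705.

January 29, 2013

Base term: filing date + 22 years → 26 March 2013.
Appellate Stay Credit: +194 days → 6 October 2013.
Prosecution Delay Deduction: −250 days → 29 January 2013.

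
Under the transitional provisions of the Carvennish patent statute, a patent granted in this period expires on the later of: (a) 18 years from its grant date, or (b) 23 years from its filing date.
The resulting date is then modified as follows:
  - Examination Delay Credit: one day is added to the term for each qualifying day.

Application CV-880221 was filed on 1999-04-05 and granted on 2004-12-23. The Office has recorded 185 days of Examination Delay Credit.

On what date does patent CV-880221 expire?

2023-06-26

(a) grant + 18 years → 23 December 2022.
(b) filing + 23 years → 5 April 2022.
Later of the two: 23 December 2022.
Examination Delay Credit: +185 days → 26 June 2023.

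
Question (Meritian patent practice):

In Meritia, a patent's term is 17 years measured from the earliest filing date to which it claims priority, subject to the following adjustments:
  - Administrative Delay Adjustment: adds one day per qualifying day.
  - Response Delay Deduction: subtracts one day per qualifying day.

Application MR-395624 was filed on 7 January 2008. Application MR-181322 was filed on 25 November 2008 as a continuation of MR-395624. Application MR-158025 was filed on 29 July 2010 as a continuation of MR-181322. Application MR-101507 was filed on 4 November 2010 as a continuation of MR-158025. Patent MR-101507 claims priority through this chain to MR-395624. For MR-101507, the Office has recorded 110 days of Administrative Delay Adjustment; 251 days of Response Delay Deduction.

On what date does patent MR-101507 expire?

Earliest priority filing: 7 January 2008.
Base term: 7 January 2008 + 17 years → 7 January 2025.
Administrative Delay Adjustment: +110 days → 27 April 2025.
Response Delay Deduction: −251 days → 19 August 2024.

2024-08-19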